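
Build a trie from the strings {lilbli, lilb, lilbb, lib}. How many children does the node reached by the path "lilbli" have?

0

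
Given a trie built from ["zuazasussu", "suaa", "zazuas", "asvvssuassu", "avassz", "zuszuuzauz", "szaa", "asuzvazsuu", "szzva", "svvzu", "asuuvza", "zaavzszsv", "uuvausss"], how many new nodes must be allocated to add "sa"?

The longest prefix of "sa" already in the trie is "s" (length 1).
So 2 − 1 = 1 new nodes.

1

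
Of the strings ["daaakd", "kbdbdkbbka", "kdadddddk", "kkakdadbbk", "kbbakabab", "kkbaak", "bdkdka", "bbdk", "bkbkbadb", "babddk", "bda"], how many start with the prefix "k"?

Filter for entries beginning with "k":
Matches: "kbbakabab", "kbdbdkbbka", "kdadddddk", "kkakdadbbk", "kkbaak"
Count: 5

5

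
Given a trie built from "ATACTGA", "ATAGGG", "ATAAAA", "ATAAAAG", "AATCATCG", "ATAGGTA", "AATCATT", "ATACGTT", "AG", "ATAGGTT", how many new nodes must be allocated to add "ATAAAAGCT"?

Walking "ATAAAAGCT" from the root, the first 7 characters ("ATAAAAG") follow existing edges; "C" is the first miss.
So 9 − 7 = 2 new nodes.

2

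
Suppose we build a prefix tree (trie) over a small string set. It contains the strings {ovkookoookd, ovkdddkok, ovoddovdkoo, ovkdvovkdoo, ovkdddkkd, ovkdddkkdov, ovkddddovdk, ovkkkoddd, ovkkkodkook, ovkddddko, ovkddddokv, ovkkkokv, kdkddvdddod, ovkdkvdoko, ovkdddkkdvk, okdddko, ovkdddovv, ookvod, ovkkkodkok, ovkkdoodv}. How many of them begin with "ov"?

Traverse to the node for "ov", then collect every word in that subtree.
Matches: "ovkddddko", "ovkddddokv", "ovkddddovdk", "ovkdddkkd", "ovkdddkkdov", "ovkdddkkdvk", "ovkdddkok", "ovkdddovv", "ovkdkvdoko", "ovkdvovkdoo", "ovkkdoodv", "ovkkkoddd", "ovkkkodkok", "ovkkkodkook", "ovkkkokv", "ovkookoookd", "ovoddovdkoo"
Count: 17

17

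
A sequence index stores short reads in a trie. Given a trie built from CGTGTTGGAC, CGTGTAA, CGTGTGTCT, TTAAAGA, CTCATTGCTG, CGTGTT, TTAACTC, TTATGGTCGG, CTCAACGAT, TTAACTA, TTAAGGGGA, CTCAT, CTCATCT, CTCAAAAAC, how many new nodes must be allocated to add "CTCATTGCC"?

1

Walking "CTCATTGCC" from the root, the first 8 characters ("CTCATTGC") follow existing edges; "C" is the first miss.
Each of the 1 remaining characters creates one node.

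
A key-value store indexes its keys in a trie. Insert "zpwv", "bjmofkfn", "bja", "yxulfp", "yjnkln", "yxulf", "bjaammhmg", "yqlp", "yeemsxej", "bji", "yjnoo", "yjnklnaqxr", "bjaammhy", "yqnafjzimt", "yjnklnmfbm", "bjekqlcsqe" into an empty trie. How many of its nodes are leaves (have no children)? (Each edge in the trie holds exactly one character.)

Leaves are exactly the stored words that no other stored word extends.
Those words: "bjaammhmg", "bjaammhy", "bjekqlcsqe", "bji", "bjmofkfn", "yeemsxej", "yjnklnaqxr", "yjnklnmfbm", "yjnoo", "yqlp", "yqnafjzimt", "yxulfp", "zpwv"
Leaf count: 13

13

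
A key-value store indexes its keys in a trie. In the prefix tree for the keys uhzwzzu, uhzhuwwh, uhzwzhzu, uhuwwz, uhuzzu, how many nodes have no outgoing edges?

Leaves are exactly the stored words that no other stored word extends.
Those words: "uhuwwz", "uhuzzu", "uhzhuwwh", "uhzwzhzu", "uhzwzzu"
Leaf count: 5

5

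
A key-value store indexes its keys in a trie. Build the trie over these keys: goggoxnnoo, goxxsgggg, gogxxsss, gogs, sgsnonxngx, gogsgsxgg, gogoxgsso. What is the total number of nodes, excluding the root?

Trace insertions, counting only characters that open a new branch:
  "goggoxnnoo" → 10 new (g, o, g, g, o, x, n, n, o, o)
  "goxxsgggg" → prefix "go" already present; 7 new (x, x, s, g, g, g, g)
  "gogxxsss" → prefix "gog" already present; 5 new (x, x, s, s, s)
  "gogs" → prefix "gog" already present; 1 new (s)
  "sgsnonxngx" → 10 new (s, g, s, n, o, n, x, n, g, x)
  "gogsgsxgg" → prefix "gogs" already present; 5 new (g, s, x, g, g)
  "gogoxgsso" → prefix "gog" already present; 6 new (o, x, g, s, s, o)
Total nodes = 10 + 7 + 5 + 1 + 10 + 5 + 6 = 44

44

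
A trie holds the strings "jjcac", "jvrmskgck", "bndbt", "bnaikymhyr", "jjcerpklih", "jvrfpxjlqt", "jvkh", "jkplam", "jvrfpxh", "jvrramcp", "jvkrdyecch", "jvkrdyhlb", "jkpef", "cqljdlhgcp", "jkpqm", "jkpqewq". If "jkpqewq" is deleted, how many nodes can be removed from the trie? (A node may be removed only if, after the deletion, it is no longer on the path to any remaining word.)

A node on "jkpqewq"'s path can go only if nothing else ends at it or branches off below it.
The suffix "ewq" (3 nodes) is used only by "jkpqewq"; the node for "jkpq" still has the child "m", so pruning stops there.
Nodes removed: 3

3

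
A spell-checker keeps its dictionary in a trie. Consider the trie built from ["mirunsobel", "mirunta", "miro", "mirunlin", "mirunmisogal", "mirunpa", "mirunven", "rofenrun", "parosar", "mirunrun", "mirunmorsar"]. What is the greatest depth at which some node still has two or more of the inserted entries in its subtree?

The deepest shared node is where two words last agree before diverging.
"mirunmisogal" and "mirunmorsar" agree on "mirunm" (6 characters) before diverging; nothing deeper is shared.
Longest shared-prefix length: 6

6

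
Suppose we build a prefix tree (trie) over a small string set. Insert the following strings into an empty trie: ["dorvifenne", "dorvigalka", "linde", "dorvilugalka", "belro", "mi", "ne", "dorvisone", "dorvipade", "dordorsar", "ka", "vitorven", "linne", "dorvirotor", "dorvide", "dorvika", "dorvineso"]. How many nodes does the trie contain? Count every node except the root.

75

Insert word by word; a character creates a node only if that edge doesn't already exist:
  "dorvifenne" → 10 new (d, o, r, v, i, f, e, n, n, e)
  "dorvigalka" → prefix "dorvi" already present; 5 new (g, a, l, k, a)
  "linde" → 5 new (l, i, n, d, e)
  "dorvilugalka" → prefix "dorvi" already present; 7 new (l, u, g, a, l, k, a)
  "belro" → 5 new (b, e, l, r, o)
  "mi" → 2 new (m, i)
  "ne" → 2 new (n, e)
  "dorvisone" → prefix "dorvi" already present; 4 new (s, o, n, e)
  "dorvipade" → prefix "dorvi" already present; 4 new (p, a, d, e)
  "dordorsar" → prefix "dor" already present; 6 new (d, o, r, s, a, r)
  "ka" → 2 new (k, a)
  "vitorven" → 8 new (v, i, t, o, r, v, e, n)
  "linne" → prefix "lin" already present; 2 new (n, e)
  "dorvirotor" → prefix "dorvi" already present; 5 new (r, o, t, o, r)
  "dorvide" → prefix "dorvi" already present; 2 new (d, e)
  "dorvika" → prefix "dorvi" already present; 2 new (k, a)
  "dorvineso" → prefix "dorvi" already present; 4 new (n, e, s, o)
Total nodes = 10 + 5 + 5 + 7 + 5 + 2 + 2 + 4 + 4 + 6 + 2 + 8 + 2 + 5 + 2 + 2 + 4 = 75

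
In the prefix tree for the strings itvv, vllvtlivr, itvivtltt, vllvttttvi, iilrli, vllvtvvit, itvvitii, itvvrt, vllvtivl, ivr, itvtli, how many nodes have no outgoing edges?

10

A leaf is a node with no children — equivalently, the end of a word that is not a proper prefix of any other stored word.
Those words: "iilrli", "itvivtltt", "itvtli", "itvvitii", "itvvrt", "ivr", "vllvtivl", "vllvtlivr", "vllvttttvi", "vllvtvvit"
Leaf count: 10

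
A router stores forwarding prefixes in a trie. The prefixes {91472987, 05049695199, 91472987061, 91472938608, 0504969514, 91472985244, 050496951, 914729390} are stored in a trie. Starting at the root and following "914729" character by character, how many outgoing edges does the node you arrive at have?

2

Follow the path "914729" to its node, then look at its outgoing edges.
Characters that immediately follow "914729" among the stored strings: {3, 8}.
That node has 2 child edges.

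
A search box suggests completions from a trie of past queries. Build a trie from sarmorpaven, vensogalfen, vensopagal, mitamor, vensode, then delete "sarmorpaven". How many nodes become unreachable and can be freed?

Walk "sarmorpaven" from the leaf back toward the root, removing each node that no remaining word uses.
No other word shares any prefix with "sarmorpaven", so all 11 of its nodes go.
Nodes removed: 11

11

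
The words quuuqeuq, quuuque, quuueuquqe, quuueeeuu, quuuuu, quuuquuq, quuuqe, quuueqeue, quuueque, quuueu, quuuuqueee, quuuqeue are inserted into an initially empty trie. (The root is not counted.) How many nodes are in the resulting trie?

36

Count nodes per top-level branch (shared prefixes stored once):
  'q'-branch (quuueeeuu, quuueqeue, quuueque, quuueu, quuueuquqe, quuuqe, quuuqeue, quuuqeuq, quuuque, quuuquuq, quuuuqueee, quuuuu): 36 nodes
Sum: 36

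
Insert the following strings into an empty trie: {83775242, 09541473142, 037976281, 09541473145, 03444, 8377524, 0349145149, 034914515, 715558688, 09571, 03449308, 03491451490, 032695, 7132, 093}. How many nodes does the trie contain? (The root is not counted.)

Insert word by word; a character creates a node only if that edge doesn't already exist:
  "83775242" → 8 new (8, 3, 7, 7, 5, 2, 4, 2)
  "09541473142" → 11 new (0, 9, 5, 4, 1, 4, 7, 3, 1, 4, 2)
  "037976281" → prefix "0" already present; 8 new (3, 7, 9, 7, 6, 2, 8, 1)
  "09541473145" → prefix "0954147314" already present; 1 new (5)
  "03444" → prefix "03" already present; 3 new (4, 4, 4)
  "8377524" → prefix "8377524" already present; 0 new (none)
  "0349145149" → prefix "034" already present; 7 new (9, 1, 4, 5, 1, 4, 9)
  "034914515" → prefix "03491451" already present; 1 new (5)
  "715558688" → 9 new (7, 1, 5, 5, 5, 8, 6, 8, 8)
  "09571" → prefix "095" already present; 2 new (7, 1)
  "03449308" → prefix "0344" already present; 4 new (9, 3, 0, 8)
  "03491451490" → prefix "0349145149" already present; 1 new (0)
  "032695" → prefix "03" already present; 4 new (2, 6, 9, 5)
  "7132" → prefix "71" already present; 2 new (3, 2)
  "093" → prefix "09" already present; 1 new (3)
Total nodes = 8 + 11 + 8 + 1 + 3 + 0 + 7 + 1 + 9 + 2 + 4 + 1 + 4 + 2 + 1 = 62

62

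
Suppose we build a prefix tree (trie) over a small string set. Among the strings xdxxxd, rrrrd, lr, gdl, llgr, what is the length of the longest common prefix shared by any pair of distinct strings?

1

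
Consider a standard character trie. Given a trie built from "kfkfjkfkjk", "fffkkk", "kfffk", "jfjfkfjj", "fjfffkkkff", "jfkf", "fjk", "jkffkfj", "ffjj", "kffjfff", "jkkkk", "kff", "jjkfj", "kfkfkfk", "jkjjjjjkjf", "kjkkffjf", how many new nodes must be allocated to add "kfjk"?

2

The longest prefix of "kfjk" already in the trie is "kf" (length 2).
New nodes needed: |"kfjk"| − 2 = 4 − 2 = 2.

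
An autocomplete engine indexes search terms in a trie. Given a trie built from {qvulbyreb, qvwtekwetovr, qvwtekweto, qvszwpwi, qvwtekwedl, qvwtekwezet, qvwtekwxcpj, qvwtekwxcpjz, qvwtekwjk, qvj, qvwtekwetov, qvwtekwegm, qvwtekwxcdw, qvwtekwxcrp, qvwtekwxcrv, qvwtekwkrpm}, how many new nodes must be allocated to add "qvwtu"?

The longest prefix of "qvwtu" already in the trie is "qvwt" (length 4).
Each of the 1 remaining characters creates one node.

1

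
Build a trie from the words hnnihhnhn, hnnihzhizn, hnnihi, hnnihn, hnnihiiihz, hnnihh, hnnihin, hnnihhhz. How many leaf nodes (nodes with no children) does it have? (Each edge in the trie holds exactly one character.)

Leaves are exactly the stored words that no other stored word extends.
Those words: "hnnihhhz", "hnnihhnhn", "hnnihiiihz", "hnnihin", "hnnihn", "hnnihzhizn"
Leaf count: 6

6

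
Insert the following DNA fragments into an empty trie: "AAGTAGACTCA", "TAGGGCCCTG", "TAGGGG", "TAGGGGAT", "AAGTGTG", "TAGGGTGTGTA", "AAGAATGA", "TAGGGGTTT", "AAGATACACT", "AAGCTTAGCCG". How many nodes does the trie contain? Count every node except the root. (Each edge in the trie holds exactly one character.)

55

Insert word by word; a character creates a node only if that edge doesn't already exist:
  "AAGTAGACTCA" → 11 new (A, A, G, T, A, G, A, C, T, C, A)
  "TAGGGCCCTG" → 10 new (T, A, G, G, G, C, C, C, T, G)
  "TAGGGG" → prefix "TAGGG" already present; 1 new (G)
  "TAGGGGAT" → prefix "TAGGGG" already present; 2 new (A, T)
  "AAGTGTG" → prefix "AAGT" already present; 3 new (G, T, G)
  "TAGGGTGTGTA" → prefix "TAGGG" already present; 6 new (T, G, T, G, T, A)
  "AAGAATGA" → prefix "AAG" already present; 5 new (A, A, T, G, A)
  "TAGGGGTTT" → prefix "TAGGGG" already present; 3 new (T, T, T)
  "AAGATACACT" → prefix "AAGA" already present; 6 new (T, A, C, A, C, T)
  "AAGCTTAGCCG" → prefix "AAG" already present; 8 new (C, T, T, A, G, C, C, G)
Total nodes = 11 + 10 + 1 + 2 + 3 + 6 + 5 + 3 + 6 + 8 = 55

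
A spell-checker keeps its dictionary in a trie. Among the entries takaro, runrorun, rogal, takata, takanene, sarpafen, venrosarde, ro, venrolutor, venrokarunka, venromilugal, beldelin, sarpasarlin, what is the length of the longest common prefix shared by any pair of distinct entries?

5

Look for the deepest trie node that still has at least two words in its subtree.
"sarpafen" and "sarpasarlin" agree on "sarpa" (5 characters) before diverging; nothing deeper is shared.
Longest shared-prefix length: 5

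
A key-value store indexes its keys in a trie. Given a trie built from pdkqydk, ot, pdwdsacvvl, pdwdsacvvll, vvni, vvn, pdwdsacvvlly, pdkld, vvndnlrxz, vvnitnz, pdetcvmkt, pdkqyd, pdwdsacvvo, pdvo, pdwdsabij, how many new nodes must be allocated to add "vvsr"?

2

"vv" is already a path in the trie; the remaining "sr" must be added.
Each of the 2 remaining characters creates one node.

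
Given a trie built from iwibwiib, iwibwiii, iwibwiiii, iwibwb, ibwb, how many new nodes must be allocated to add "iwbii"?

3

"iw" is already a path in the trie; the remaining "bii" must be added.
Each of the 3 remaining characters creates one node.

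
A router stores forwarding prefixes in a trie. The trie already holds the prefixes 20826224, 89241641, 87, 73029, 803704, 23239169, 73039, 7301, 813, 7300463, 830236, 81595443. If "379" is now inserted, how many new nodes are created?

Nothing in the trie begins with "3"; the whole of "379" is new.
3 − 0 = 3 new nodes.

3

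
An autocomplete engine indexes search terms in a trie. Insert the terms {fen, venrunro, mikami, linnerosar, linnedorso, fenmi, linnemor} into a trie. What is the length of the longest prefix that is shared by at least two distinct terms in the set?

5

Look for the deepest trie node that still has at least two words in its subtree.
"linnedorso" and "linnemor" agree on "linne" (5 characters) before diverging; nothing deeper is shared.
Longest shared-prefix length: 5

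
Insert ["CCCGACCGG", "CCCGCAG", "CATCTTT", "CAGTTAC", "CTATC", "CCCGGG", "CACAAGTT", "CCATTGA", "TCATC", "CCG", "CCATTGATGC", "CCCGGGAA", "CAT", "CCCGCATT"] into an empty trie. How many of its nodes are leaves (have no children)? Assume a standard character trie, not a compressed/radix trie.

11

A leaf is a node with no children — equivalently, the end of a word that is not a proper prefix of any other stored word.
Those words: "CACAAGTT", "CAGTTAC", "CATCTTT", "CCATTGATGC", "CCCGACCGG", "CCCGCAG", "CCCGCATT", "CCCGGGAA", "CCG", "CTATC", "TCATC"
Leaf count: 11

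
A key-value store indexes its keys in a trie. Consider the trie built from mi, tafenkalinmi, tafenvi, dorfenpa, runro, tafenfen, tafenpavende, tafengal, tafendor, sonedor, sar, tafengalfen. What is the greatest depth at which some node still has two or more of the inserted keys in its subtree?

8

Equivalently: take the maximum, over all pairs, of their longest common prefix length.
e.g. "tafengal" and "tafengalfen" share the prefix "tafengal" of length 8; no pair shares a longer one.
Longest shared-prefix length: 8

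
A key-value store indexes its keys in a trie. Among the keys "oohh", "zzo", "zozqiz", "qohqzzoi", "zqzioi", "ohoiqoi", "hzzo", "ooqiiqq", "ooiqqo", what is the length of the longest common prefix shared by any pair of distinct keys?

2

Look for the deepest trie node that still has at least two words in its subtree.
e.g. "oohh" and "ooiqqo" share the prefix "oo" of length 2; no pair shares a longer one.
Longest shared-prefix length: 2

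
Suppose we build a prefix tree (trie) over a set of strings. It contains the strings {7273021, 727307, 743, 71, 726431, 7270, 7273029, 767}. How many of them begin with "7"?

Traverse to the node for "7", then collect every word in that subtree.
Words under "7": 71, 726431, 7270, 7273021, 7273029, 727307, 743, 767
Count: 8

8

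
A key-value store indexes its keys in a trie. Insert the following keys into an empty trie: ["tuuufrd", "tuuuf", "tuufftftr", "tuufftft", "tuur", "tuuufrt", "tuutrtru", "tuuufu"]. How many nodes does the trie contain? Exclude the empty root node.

21

Trie structure (* marks end of a word):
(root)
└─ t
   └─ u
      └─ u
         ├─ f
         │  └─ f
         │     └─ t
         │        └─ f
         │           └─ t *
         │              └─ r *
         ├─ r *
         ├─ t
         │  └─ r
         │     └─ t
         │        └─ r
         │           └─ u *
         └─ u
            └─ f *
               ├─ r
               │  ├─ d *
               │  └─ t *
               └─ u *
Counting every labelled node above: 21.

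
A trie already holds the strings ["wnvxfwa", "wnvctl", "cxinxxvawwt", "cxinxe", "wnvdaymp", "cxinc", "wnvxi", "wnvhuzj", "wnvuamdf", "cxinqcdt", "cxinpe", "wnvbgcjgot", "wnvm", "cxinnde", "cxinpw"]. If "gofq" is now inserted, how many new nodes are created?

Nothing in the trie begins with "g"; the whole of "gofq" is new.
4 − 0 = 4 new nodes.

4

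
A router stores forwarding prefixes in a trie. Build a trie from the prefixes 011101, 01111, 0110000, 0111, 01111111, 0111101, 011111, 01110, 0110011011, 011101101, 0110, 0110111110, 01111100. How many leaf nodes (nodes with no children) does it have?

7

Leaves are exactly the stored words that no other stored word extends.
Those words: "0110000", "0110011011", "0110111110", "011101101", "0111101", "01111100", "01111111"
Leaf count: 7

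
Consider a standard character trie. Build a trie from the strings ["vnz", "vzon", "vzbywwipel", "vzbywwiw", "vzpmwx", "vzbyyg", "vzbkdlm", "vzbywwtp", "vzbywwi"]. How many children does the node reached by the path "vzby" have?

Follow the path "vzby" to its node, then look at its outgoing edges.
Distinct next characters after "vzby": w, y.
That node has 2 child edges.

2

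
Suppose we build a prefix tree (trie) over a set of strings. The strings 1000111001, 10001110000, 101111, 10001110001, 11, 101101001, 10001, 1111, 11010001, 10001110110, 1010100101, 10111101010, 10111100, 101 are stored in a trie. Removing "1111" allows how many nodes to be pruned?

After clearing the end-marker at "1111", prune upward until reaching a node still needed by another word.
The suffix "11" (2 nodes) is used only by "1111"; the node for "11" still has the child "0", so pruning stops there.
Nodes removed: 2

2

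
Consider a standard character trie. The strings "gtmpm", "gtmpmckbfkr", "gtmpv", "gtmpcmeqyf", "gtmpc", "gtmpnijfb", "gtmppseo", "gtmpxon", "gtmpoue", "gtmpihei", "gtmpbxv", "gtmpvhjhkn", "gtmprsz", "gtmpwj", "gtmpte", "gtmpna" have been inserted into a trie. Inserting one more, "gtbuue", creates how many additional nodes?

4

Walking "gtbuue" from the root, the first 2 characters ("gt") follow existing edges; "b" is the first miss.
New nodes needed: |"gtbuue"| − 2 = 6 − 2 = 4.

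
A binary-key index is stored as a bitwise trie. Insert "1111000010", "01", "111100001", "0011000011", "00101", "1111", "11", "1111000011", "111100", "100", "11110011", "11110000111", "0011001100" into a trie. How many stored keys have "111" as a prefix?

Filter for entries beginning with "111":
Matches: "1111", "111100", "111100001", "1111000010", "1111000011", "11110000111", "11110011"
Count: 7

7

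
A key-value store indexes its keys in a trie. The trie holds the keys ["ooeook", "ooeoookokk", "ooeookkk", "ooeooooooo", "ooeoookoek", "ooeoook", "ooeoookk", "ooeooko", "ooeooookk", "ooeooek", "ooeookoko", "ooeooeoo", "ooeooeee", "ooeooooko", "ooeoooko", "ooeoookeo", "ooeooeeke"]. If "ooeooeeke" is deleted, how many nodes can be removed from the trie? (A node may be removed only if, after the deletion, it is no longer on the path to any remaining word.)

After clearing the end-marker at "ooeooeeke", prune upward until reaching a node still needed by another word.
The suffix "ke" (2 nodes) is used only by "ooeooeeke"; the node for "ooeooee" still has the child "e", so pruning stops there.
Nodes removed: 2

2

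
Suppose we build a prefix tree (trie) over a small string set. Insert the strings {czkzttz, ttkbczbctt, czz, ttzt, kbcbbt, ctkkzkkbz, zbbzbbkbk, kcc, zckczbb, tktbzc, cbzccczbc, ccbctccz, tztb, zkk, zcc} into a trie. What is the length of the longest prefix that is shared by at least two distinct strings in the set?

2

Equivalently: take the maximum, over all pairs, of their longest common prefix length.
e.g. "czkzttz" and "czz" share the prefix "cz" of length 2; no pair shares a longer one.
Longest shared-prefix length: 2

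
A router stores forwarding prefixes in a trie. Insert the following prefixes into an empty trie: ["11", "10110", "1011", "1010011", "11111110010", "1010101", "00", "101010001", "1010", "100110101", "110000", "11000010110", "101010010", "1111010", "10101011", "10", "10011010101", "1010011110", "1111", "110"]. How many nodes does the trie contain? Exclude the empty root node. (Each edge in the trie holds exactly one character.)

54

Insert word by word; a character creates a node only if that edge doesn't already exist:
  "11" → 2 new (1, 1)
  "10110" → prefix "1" already present; 4 new (0, 1, 1, 0)
  "1011" → prefix "1011" already present; 0 new (none)
  "1010011" → prefix "101" already present; 4 new (0, 0, 1, 1)
  "11111110010" → prefix "11" already present; 9 new (1, 1, 1, 1, 1, 0, 0, 1, 0)
  "1010101" → prefix "1010" already present; 3 new (1, 0, 1)
  "00" → 2 new (0, 0)
  "101010001" → prefix "101010" already present; 3 new (0, 0, 1)
  "1010" → prefix "1010" already present; 0 new (none)
  "100110101" → prefix "10" already present; 7 new (0, 1, 1, 0, 1, 0, 1)
  "110000" → prefix "11" already present; 4 new (0, 0, 0, 0)
  "11000010110" → prefix "110000" already present; 5 new (1, 0, 1, 1, 0)
  "101010010" → prefix "1010100" already present; 2 new (1, 0)
  "1111010" → prefix "1111" already present; 3 new (0, 1, 0)
  "10101011" → prefix "1010101" already present; 1 new (1)
  "10" → prefix "10" already present; 0 new (none)
  "10011010101" → prefix "100110101" already present; 2 new (0, 1)
  "1010011110" → prefix "1010011" already present; 3 new (1, 1, 0)
  "1111" → prefix "1111" already present; 0 new (none)
  "110" → prefix "110" already present; 0 new (none)
Total nodes = 2 + 4 + 0 + 4 + 9 + 3 + 2 + 3 + 0 + 7 + 4 + 5 + 2 + 3 + 1 + 0 + 2 + 3 + 0 + 0 = 54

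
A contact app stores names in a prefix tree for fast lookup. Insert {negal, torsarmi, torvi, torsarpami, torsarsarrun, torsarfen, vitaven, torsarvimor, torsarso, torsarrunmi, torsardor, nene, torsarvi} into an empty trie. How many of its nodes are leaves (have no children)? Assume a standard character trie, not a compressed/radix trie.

12

A leaf is a node with no children — equivalently, the end of a word that is not a proper prefix of any other stored word.
Those words: "negal", "nene", "torsardor", "torsarfen", "torsarmi", "torsarpami", "torsarrunmi", "torsarsarrun", "torsarso", "torsarvimor", "torvi", "vitaven"
Leaf count: 12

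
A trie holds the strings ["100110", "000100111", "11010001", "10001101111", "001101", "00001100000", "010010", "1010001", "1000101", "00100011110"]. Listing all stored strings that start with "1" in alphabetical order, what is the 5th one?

11010001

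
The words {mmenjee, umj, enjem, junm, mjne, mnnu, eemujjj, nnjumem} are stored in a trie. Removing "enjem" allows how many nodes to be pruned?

4

Walk "enjem" from the leaf back toward the root, removing each node that no remaining word uses.
The suffix "njem" (4 nodes) is used only by "enjem"; the node for "e" still has the child "e", so pruning stops there.
Nodes removed: 4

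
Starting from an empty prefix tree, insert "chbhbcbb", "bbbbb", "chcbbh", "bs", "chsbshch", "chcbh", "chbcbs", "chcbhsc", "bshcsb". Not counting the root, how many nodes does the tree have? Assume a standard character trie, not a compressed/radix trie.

For each word, the new-node count is its length minus the longest prefix already in the trie:
  "chbhbcbb" → 8 new (c, h, b, h, b, c, b, b)
  "bbbbb" → 5 new (b, b, b, b, b)
  "chcbbh" → prefix "ch" already present; 4 new (c, b, b, h)
  "bs" → prefix "b" already present; 1 new (s)
  "chsbshch" → prefix "ch" already present; 6 new (s, b, s, h, c, h)
  "chcbh" → prefix "chcb" already present; 1 new (h)
  "chbcbs" → prefix "chb" already present; 3 new (c, b, s)
  "chcbhsc" → prefix "chcbh" already present; 2 new (s, c)
  "bshcsb" → prefix "bs" already present; 4 new (h, c, s, b)
Total nodes = 8 + 5 + 4 + 1 + 6 + 1 + 3 + 2 + 4 = 34

34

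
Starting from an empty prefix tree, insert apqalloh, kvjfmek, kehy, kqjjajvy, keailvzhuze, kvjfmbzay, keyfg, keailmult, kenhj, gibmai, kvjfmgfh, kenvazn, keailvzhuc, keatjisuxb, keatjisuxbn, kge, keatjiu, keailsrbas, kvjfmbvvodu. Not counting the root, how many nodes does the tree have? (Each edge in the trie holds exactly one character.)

Insert word by word; a character creates a node only if that edge doesn't already exist:
  "apqalloh" → 8 new (a, p, q, a, l, l, o, h)
  "kvjfmek" → 7 new (k, v, j, f, m, e, k)
  "kehy" → prefix "k" already present; 3 new (e, h, y)
  "kqjjajvy" → prefix "k" already present; 7 new (q, j, j, a, j, v, y)
  "keailvzhuze" → prefix "ke" already present; 9 new (a, i, l, v, z, h, u, z, e)
  "kvjfmbzay" → prefix "kvjfm" already present; 4 new (b, z, a, y)
  "keyfg" → prefix "ke" already present; 3 new (y, f, g)
  "keailmult" → prefix "keail" already present; 4 new (m, u, l, t)
  "kenhj" → prefix "ke" already present; 3 new (n, h, j)
  "gibmai" → 6 new (g, i, b, m, a, i)
  "kvjfmgfh" → prefix "kvjfm" already present; 3 new (g, f, h)
  "kenvazn" → prefix "ken" already present; 4 new (v, a, z, n)
  "keailvzhuc" → prefix "keailvzhu" already present; 1 new (c)
  "keatjisuxb" → prefix "kea" already present; 7 new (t, j, i, s, u, x, b)
  "keatjisuxbn" → prefix "keatjisuxb" already present; 1 new (n)
  "kge" → prefix "k" already present; 2 new (g, e)
  "keatjiu" → prefix "keatji" already present; 1 new (u)
  "keailsrbas" → prefix "keail" already present; 5 new (s, r, b, a, s)
  "kvjfmbvvodu" → prefix "kvjfmb" already present; 5 new (v, v, o, d, u)
Total nodes = 8 + 7 + 3 + 7 + 9 + 4 + 3 + 4 + 3 + 6 + 3 + 4 + 1 + 7 + 1 + 2 + 1 + 5 + 5 = 83

83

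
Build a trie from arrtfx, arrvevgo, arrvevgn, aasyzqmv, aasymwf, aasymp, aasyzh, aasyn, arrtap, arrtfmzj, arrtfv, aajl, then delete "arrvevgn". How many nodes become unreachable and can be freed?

Walk "arrvevgn" from the leaf back toward the root, removing each node that no remaining word uses.
The suffix "n" (1 node) is used only by "arrvevgn"; the node for "arrvevg" still has the child "o", so pruning stops there.
Nodes removed: 1

1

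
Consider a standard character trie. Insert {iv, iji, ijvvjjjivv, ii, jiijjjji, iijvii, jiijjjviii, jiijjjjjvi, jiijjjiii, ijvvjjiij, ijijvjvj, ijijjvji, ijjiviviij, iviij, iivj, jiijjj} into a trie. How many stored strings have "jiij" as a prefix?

Filter for entries beginning with "jiij":
Words under "jiij": jiijjj, jiijjjiii, jiijjjji, jiijjjjjvi, jiijjjviii
Count: 5

5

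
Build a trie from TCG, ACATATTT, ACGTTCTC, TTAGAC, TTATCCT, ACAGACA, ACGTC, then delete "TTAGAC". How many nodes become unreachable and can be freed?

After clearing the end-marker at "TTAGAC", prune upward until reaching a node still needed by another word.
The suffix "GAC" (3 nodes) is used only by "TTAGAC"; the node for "TTA" still has the child "T", so pruning stops there.
Nodes removed: 3

3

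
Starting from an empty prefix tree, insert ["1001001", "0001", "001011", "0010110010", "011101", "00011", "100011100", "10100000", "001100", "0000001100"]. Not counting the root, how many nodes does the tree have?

47

For each word, the new-node count is its length minus the longest prefix already in the trie:
  "1001001" → 7 new (1, 0, 0, 1, 0, 0, 1)
  "0001" → 4 new (0, 0, 0, 1)
  "001011" → prefix "00" already present; 4 new (1, 0, 1, 1)
  "0010110010" → prefix "001011" already present; 4 new (0, 0, 1, 0)
  "011101" → prefix "0" already present; 5 new (1, 1, 1, 0, 1)
  "00011" → prefix "0001" already present; 1 new (1)
  "100011100" → prefix "100" already present; 6 new (0, 1, 1, 1, 0, 0)
  "10100000" → prefix "10" already present; 6 new (1, 0, 0, 0, 0, 0)
  "001100" → prefix "001" already present; 3 new (1, 0, 0)
  "0000001100" → prefix "000" already present; 7 new (0, 0, 0, 1, 1, 0, 0)
Total nodes = 7 + 4 + 4 + 4 + 5 + 1 + 6 + 6 + 3 + 7 = 47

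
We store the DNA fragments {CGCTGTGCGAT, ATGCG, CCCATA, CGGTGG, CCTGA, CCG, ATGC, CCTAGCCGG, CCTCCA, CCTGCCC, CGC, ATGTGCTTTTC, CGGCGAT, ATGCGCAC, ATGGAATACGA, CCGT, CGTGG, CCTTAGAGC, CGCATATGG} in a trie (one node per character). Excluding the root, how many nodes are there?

80

Insert word by word; a character creates a node only if that edge doesn't already exist:
  "CGCTGTGCGAT" → 11 new (C, G, C, T, G, T, G, C, G, A, T)
  "ATGCG" → 5 new (A, T, G, C, G)
  "CCCATA" → prefix "C" already present; 5 new (C, C, A, T, A)
  "CGGTGG" → prefix "CG" already present; 4 new (G, T, G, G)
  "CCTGA" → prefix "CC" already present; 3 new (T, G, A)
  "CCG" → prefix "CC" already present; 1 new (G)
  "ATGC" → prefix "ATGC" already present; 0 new (none)
  "CCTAGCCGG" → prefix "CCT" already present; 6 new (A, G, C, C, G, G)
  "CCTCCA" → prefix "CCT" already present; 3 new (C, C, A)
  "CCTGCCC" → prefix "CCTG" already present; 3 new (C, C, C)
  "CGC" → prefix "CGC" already present; 0 new (none)
  "ATGTGCTTTTC" → prefix "ATG" already present; 8 new (T, G, C, T, T, T, T, C)
  "CGGCGAT" → prefix "CGG" already present; 4 new (C, G, A, T)
  "ATGCGCAC" → prefix "ATGCG" already present; 3 new (C, A, C)
  "ATGGAATACGA" → prefix "ATG" already present; 8 new (G, A, A, T, A, C, G, A)
  "CCGT" → prefix "CCG" already present; 1 new (T)
  "CGTGG" → prefix "CG" already present; 3 new (T, G, G)
  "CCTTAGAGC" → prefix "CCT" already present; 6 new (T, A, G, A, G, C)
  "CGCATATGG" → prefix "CGC" already present; 6 new (A, T, A, T, G, G)
Total nodes = 11 + 5 + 5 + 4 + 3 + 1 + 0 + 6 + 3 + 3 + 0 + 8 + 4 + 3 + 8 + 1 + 3 + 6 + 6 = 80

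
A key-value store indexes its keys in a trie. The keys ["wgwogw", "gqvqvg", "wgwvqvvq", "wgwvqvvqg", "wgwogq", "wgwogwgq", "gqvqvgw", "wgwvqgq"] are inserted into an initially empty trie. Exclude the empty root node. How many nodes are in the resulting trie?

Insert word by word; a character creates a node only if that edge doesn't already exist:
  "wgwogw" → 6 new (w, g, w, o, g, w)
  "gqvqvg" → 6 new (g, q, v, q, v, g)
  "wgwvqvvq" → prefix "wgw" already present; 5 new (v, q, v, v, q)
  "wgwvqvvqg" → prefix "wgwvqvvq" already present; 1 new (g)
  "wgwogq" → prefix "wgwog" already present; 1 new (q)
  "wgwogwgq" → prefix "wgwogw" already present; 2 new (g, q)
  "gqvqvgw" → prefix "gqvqvg" already present; 1 new (w)
  "wgwvqgq" → prefix "wgwvq" already present; 2 new (g, q)
Total nodes = 6 + 6 + 5 + 1 + 1 + 2 + 1 + 2 = 24

24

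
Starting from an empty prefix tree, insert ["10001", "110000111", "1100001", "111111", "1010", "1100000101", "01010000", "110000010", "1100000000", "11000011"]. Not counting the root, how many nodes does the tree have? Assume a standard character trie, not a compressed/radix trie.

34

Trie structure (* marks end of a word):
(root)
├─ 0
│  └─ 1
│     └─ 0
│        └─ 1
│           └─ 0
│              └─ 0
│                 └─ 0
│                    └─ 0 *
└─ 1
   ├─ 0
   │  ├─ 0
   │  │  └─ 0
   │  │     └─ 1 *
   │  └─ 1
   │     └─ 0 *
   └─ 1
      ├─ 0
      │  └─ 0
      │     └─ 0
      │        └─ 0
      │           ├─ 0
      │           │  ├─ 0
      │           │  │  └─ 0
      │           │  │     └─ 0 *
      │           │  └─ 1
      │           │     └─ 0 *
      │           │        └─ 1 *
      │           └─ 1 *
      │              └─ 1 *
      │                 └─ 1 *
      └─ 1
         └─ 1
            └─ 1
               └─ 1 *
Counting every labelled node above: 34.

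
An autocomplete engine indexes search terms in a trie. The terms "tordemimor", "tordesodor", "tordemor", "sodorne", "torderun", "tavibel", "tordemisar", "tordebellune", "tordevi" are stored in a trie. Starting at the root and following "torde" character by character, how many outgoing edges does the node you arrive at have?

The children of the "torde" node are the distinct next characters among strings starting with "torde".
Distinct next characters after "torde": b, m, r, s, v.
That node has 5 child edges.

5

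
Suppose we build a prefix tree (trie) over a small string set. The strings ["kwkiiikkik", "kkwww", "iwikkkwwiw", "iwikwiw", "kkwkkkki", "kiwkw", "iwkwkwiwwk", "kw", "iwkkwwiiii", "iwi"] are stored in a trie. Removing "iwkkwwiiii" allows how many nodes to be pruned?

7

Walk "iwkkwwiiii" from the leaf back toward the root, removing each node that no remaining word uses.
The suffix "kwwiiii" (7 nodes) is used only by "iwkkwwiiii"; the node for "iwk" still has the child "w", so pruning stops there.
Nodes removed: 7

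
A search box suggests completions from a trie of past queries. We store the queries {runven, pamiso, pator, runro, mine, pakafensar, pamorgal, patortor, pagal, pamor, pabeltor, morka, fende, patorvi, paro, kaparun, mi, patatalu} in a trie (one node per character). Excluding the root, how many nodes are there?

Trace insertions, counting only characters that open a new branch:
  "runven" → 6 new (r, u, n, v, e, n)
  "pamiso" → 6 new (p, a, m, i, s, o)
  "pator" → prefix "pa" already present; 3 new (t, o, r)
  "runro" → prefix "run" already present; 2 new (r, o)
  "mine" → 4 new (m, i, n, e)
  "pakafensar" → prefix "pa" already present; 8 new (k, a, f, e, n, s, a, r)
  "pamorgal" → prefix "pam" already present; 5 new (o, r, g, a, l)
  "patortor" → prefix "pator" already present; 3 new (t, o, r)
  "pagal" → prefix "pa" already present; 3 new (g, a, l)
  "pamor" → prefix "pamor" already present; 0 new (none)
  "pabeltor" → prefix "pa" already present; 6 new (b, e, l, t, o, r)
  "morka" → prefix "m" already present; 4 new (o, r, k, a)
  "fende" → 5 new (f, e, n, d, e)
  "patorvi" → prefix "pator" already present; 2 new (v, i)
  "paro" → prefix "pa" already present; 2 new (r, o)
  "kaparun" → 7 new (k, a, p, a, r, u, n)
  "mi" → prefix "mi" already present; 0 new (none)
  "patatalu" → prefix "pat" already present; 5 new (a, t, a, l, u)
Total nodes = 6 + 6 + 3 + 2 + 4 + 8 + 5 + 3 + 3 + 0 + 6 + 4 + 5 + 2 + 2 + 7 + 0 + 5 = 71

71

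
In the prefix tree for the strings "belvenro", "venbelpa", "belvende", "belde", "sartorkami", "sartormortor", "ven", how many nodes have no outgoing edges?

Leaves are exactly the stored words that no other stored word extends.
Those words: "belde", "belvende", "belvenro", "sartorkami", "sartormortor", "venbelpa"
Leaf count: 6

6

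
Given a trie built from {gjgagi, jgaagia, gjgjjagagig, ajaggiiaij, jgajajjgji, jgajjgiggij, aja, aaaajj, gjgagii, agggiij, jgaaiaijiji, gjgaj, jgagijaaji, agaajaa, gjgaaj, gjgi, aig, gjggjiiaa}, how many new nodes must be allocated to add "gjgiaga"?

3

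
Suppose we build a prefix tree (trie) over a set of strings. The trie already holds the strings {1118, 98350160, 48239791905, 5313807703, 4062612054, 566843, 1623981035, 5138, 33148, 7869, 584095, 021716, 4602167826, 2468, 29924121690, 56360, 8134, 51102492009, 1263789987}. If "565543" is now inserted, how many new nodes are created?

The longest prefix of "565543" already in the trie is "56" (length 2).
New nodes needed: |"565543"| − 2 = 6 − 2 = 4.

4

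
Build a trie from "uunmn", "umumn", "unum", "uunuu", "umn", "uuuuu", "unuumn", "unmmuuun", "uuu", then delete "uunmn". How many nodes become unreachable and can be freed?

A node on "uunmn"'s path can go only if nothing else ends at it or branches off below it.
The suffix "mn" (2 nodes) is used only by "uunmn"; the node for "uun" still has the child "u", so pruning stops there.
Nodes removed: 2

2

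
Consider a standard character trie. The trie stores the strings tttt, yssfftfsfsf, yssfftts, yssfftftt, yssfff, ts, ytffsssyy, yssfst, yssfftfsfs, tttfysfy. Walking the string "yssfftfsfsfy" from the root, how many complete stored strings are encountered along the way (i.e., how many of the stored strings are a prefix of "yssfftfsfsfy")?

Walk "yssfftfsfsfy" from the root; an end-of-word marker is hit whenever a stored word is a prefix of "yssfftfsfsfy".
Prefixes of the query that are stored words: "yssfftfsfs", "yssfftfsfsf"
Count: 2

2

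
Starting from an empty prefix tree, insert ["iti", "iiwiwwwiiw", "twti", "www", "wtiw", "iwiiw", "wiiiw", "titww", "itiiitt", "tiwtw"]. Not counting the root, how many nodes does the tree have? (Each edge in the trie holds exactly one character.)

41

Count nodes per top-level branch (shared prefixes stored once):
  'i'-branch (iiwiwwwiiw, iti, itiiitt, iwiiw): 20 nodes
  't'-branch (titww, tiwtw, twti): 11 nodes
  'w'-branch (wiiiw, wtiw, www): 10 nodes
Sum: 41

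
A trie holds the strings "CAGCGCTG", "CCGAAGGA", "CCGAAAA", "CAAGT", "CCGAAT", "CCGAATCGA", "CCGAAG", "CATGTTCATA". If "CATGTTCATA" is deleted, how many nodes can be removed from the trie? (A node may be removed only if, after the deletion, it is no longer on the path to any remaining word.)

8

After clearing the end-marker at "CATGTTCATA", prune upward until reaching a node still needed by another word.
The suffix "TGTTCATA" (8 nodes) is used only by "CATGTTCATA"; the node for "CA" still has the child "G", so pruning stops there.
Nodes removed: 8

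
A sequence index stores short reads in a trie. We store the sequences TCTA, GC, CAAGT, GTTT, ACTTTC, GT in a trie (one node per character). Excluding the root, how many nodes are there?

Insert word by word; a character creates a node only if that edge doesn't already exist:
  "TCTA" → 4 new (T, C, T, A)
  "GC" → 2 new (G, C)
  "CAAGT" → 5 new (C, A, A, G, T)
  "GTTT" → prefix "G" already present; 3 new (T, T, T)
  "ACTTTC" → 6 new (A, C, T, T, T, C)
  "GT" → prefix "GT" already present; 0 new (none)
Total nodes = 4 + 2 + 5 + 3 + 6 + 0 = 20

20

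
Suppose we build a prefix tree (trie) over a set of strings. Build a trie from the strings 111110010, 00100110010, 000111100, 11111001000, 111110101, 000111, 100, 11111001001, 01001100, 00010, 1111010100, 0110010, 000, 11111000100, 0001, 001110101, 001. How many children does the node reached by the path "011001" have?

1

Walk "011001" from the root, arriving at one node.
Characters that immediately follow "011001" among the stored strings: {0}.
That node has 1 child edge.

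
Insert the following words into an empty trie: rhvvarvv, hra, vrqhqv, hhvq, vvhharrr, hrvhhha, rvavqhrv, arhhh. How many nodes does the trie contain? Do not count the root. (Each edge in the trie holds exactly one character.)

44

For each word, the new-node count is its length minus the longest prefix already in the trie:
  "rhvvarvv" → 8 new (r, h, v, v, a, r, v, v)
  "hra" → 3 new (h, r, a)
  "vrqhqv" → 6 new (v, r, q, h, q, v)
  "hhvq" → prefix "h" already present; 3 new (h, v, q)
  "vvhharrr" → prefix "v" already present; 7 new (v, h, h, a, r, r, r)
  "hrvhhha" → prefix "hr" already present; 5 new (v, h, h, h, a)
  "rvavqhrv" → prefix "r" already present; 7 new (v, a, v, q, h, r, v)
  "arhhh" → 5 new (a, r, h, h, h)
Total nodes = 8 + 3 + 6 + 3 + 7 + 5 + 7 + 5 = 44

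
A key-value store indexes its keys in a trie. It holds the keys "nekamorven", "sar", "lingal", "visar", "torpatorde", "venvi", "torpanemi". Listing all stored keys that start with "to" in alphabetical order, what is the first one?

torpanemi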